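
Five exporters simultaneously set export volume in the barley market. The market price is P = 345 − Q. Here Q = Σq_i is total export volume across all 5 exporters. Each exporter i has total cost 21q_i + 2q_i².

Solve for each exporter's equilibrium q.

32.4

A representative exporter's profit is π_i = q_i(345 − Q) − 21q_i − 2q_i², with Q = q_i + Σ_{j≠i} q_j.
First-order condition: 324 − 6q_i − Σ_{j≠i} q_j = 0.
Imposing symmetry (q_j = q for all j) turns Σ_{j≠i} q_j into 4q, so 324 = 10q and q = 32.4.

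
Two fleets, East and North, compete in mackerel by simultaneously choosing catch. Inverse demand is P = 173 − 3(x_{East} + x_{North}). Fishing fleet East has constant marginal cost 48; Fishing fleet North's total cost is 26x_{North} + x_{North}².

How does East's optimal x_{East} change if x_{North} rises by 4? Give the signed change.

Fishing fleet East's profit: π = x_{East}(173 − 3(x_{East} + x_{North})) − 48x_{East}.
∂π/∂x_{East} = 125 − 6x_{East} − 3x_{North} = 0, so x_{East} = 125/6 − 0.5x_{North}.
The reaction-function slope is −0.5, so a 4-unit rise in x_{North} moves x_{East} by −0.5 × 4 = −2. East's best response falls — the actions are strategic substitutes.

-2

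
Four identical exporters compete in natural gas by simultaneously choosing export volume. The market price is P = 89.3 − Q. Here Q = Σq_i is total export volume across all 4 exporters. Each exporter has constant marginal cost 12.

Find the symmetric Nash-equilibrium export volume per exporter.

15.46

A representative exporter's profit is π_i = q_i(89.3 − Q) − 12q_i, with Q = q_i + Σ_{j≠i} q_j.
First-order condition: 77.3 − 2q_i − Σ_{j≠i} q_j = 0.
With identical exporters, set every q_j = q: then 77.3 − 2q − 3q = 0, i.e. q = 77.3/5 = 15.46.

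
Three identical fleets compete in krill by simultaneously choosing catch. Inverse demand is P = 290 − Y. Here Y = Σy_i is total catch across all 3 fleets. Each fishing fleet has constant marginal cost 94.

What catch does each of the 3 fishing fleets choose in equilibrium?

A representative fishing fleet's profit is π_i = y_i(290 − Y) − 94y_i, with Y = y_i + Σ_{j≠i} y_j.
First-order condition: 196 − 2y_i − Σ_{j≠i} y_j = 0.
With identical fishing fleets, set every y_j = y: then 196 − 2y − 2y = 0, i.e. y = 196/4 = 49.

49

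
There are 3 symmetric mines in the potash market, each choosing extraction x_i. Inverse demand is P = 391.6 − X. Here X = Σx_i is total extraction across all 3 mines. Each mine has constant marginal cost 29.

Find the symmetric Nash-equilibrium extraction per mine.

A representative mine's profit is π_i = x_i(391.6 − X) − 29x_i, with X = x_i + Σ_{j≠i} x_j.
First-order condition: 362.6 − 2x_i − Σ_{j≠i} x_j = 0.
Imposing symmetry (x_j = x for all j) turns Σ_{j≠i} x_j into 2x, so 362.6 = 4x and x = 90.65.

90.65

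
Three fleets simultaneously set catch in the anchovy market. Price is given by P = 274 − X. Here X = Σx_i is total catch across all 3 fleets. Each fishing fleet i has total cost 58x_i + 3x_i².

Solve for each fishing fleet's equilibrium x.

21.6

A representative fishing fleet's profit is π_i = x_i(274 − X) − 58x_i − 3x_i², with X = x_i + Σ_{j≠i} x_j.
First-order condition: 216 − 8x_i − Σ_{j≠i} x_j = 0.
In a symmetric equilibrium every fishing fleet chooses the same x, so Σ_{j≠i} x_j = 2x. The condition becomes 216 − 10x = 0, giving x = 216/10 = 21.6.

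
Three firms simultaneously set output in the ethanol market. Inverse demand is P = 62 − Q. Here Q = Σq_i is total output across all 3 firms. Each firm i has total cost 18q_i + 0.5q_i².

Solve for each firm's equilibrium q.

A representative firm's profit is π_i = q_i(62 − Q) − 18q_i − 0.5q_i², with Q = q_i + Σ_{j≠i} q_j.
First-order condition: 44 − 3q_i − Σ_{j≠i} q_j = 0.
With identical firms, set every q_j = q: then 44 − 3q − 2q = 0, i.e. q = 44/5 = 8.8.

8.8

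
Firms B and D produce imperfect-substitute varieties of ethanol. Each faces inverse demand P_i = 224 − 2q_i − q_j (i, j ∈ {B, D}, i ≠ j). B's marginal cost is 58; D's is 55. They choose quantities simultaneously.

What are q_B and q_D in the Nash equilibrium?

Firm B's profit: π = q_B(224 − 2q_B − q_D) − 58q_B.
∂π/∂q_B = 166 − 4q_B − q_D = 0 ⇒ q_B = 41.5 − 0.25q_D.
Similarly q_D = 42.25 − 0.25q_B.
Substituting the second reaction function into the first: q_B = 41.5 − 0.25(42.25 − 0.25q_B), which gives 0.9375q_B = 30.9375 ⇒ q_B = 33.
Then q_D = 42.25 − 0.25·33 = 34.

33, 34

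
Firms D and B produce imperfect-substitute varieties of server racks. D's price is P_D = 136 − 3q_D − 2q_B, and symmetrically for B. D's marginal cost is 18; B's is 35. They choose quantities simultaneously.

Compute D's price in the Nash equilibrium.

65.4375

Firm D's profit: π = q_D(136 − 3q_D − 2q_B) − 18q_D.
∂π/∂q_D = 118 − 6q_D − 2q_B = 0 ⇒ q_D = 59/3 − (1/3)q_B.
Similarly q_B = 101/6 − (1/3)q_D.
Substituting the second reaction function into the first: q_D = 59/3 − (1/3)(101/6 − (1/3)q_D), which gives (8/9)q_D = 253/18 ⇒ q_D = 15.8125.
Then q_B = 101/6 − (1/3)·15.8125 = 11.5625.
P_D = 136 − 3·15.8125 − 2·11.5625 = 65.4375.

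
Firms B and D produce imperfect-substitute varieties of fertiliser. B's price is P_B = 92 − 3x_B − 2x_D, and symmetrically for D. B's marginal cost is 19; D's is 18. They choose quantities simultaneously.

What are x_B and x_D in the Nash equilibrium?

Firm B's profit: π = x_B(92 − 3x_B − 2x_D) − 19x_B.
∂π/∂x_B = 73 − 6x_B − 2x_D = 0 ⇒ x_B = 73/6 − (1/3)x_D.
Similarly x_D = 37/3 − (1/3)x_B.
Solving the two reaction functions simultaneously: (1 − (−1/3)(−1/3))x_B = 73/6 − (1/3)·(37/3), so (8/9)x_B = 145/18 and x_B = 9.0625.
Then x_D = 37/3 − (1/3)·9.0625 = 9.3125.

9.0625, 9.3125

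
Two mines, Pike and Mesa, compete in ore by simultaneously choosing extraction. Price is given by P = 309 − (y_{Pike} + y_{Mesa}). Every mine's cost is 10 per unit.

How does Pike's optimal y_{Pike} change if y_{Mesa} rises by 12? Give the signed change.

-6

Mine Pike's profit: π = y_{Pike}(309 − (y_{Pike} + y_{Mesa})) − 10y_{Pike}.
∂π/∂y_{Pike} = 299 − 2y_{Pike} − y_{Mesa} = 0, so y_{Pike} = 149.5 − 0.5y_{Mesa}.
The reaction-function slope is −0.5, so a 12-unit rise in y_{Mesa} moves y_{Pike} by −0.5 × 12 = −6. Pike's best response falls — the actions are strategic substitutes.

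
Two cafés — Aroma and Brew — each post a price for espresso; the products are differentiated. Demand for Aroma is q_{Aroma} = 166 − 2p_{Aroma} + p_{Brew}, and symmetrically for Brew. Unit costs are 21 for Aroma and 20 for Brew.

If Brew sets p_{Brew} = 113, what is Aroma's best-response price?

Aroma's profit: π = (p_{Aroma} − 21)(166 − 2p_{Aroma} + p_{Brew}).
∂π/∂p_{Aroma} = 208 − 4p_{Aroma} + p_{Brew} = 0 ⇒ p_{Aroma} = 52 + 0.25p_{Brew}.
At p_{Brew} = 113: p_{Aroma} = 52 + 0.25·113 = 80.25.

80.25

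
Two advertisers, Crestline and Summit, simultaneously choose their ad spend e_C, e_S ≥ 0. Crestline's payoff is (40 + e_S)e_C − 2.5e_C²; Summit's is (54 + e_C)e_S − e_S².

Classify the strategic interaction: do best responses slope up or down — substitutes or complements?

strategic complements

Expanding Crestline's payoff: 40e_C + e_Se_C − 2.5e_C².
∂π/∂e_C = 40 + e_S − 5e_C = 0, so e_C = 8 + 0.2e_S.
The best-response slope de_C/de_S = 0.2 > 0: the reaction function is upward-sloping, so the choices are strategic complements.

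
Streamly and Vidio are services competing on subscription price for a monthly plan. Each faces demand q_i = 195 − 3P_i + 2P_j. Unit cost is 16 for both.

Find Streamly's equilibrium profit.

6007.6875

Streamly's profit: π = (P_{Streamly} − 16)(195 − 3P_{Streamly} + 2P_{Vidio}).
∂π/∂P_{Streamly} = 243 − 6P_{Streamly} + 2P_{Vidio} = 0 ⇒ P_{Streamly} = 40.5 + (1/3)P_{Vidio}.
The game is symmetric, so in equilibrium P_{Vidio} = P_{Streamly}: the reaction function gives (2/3)P_{Streamly} = 40.5, hence P_{Streamly} = 60.75.
q_{Streamly} = 195 − 3·60.75 + 2·60.75 = 134.25.
Profit = (60.75 − 16)·134.25 = 6007.6875.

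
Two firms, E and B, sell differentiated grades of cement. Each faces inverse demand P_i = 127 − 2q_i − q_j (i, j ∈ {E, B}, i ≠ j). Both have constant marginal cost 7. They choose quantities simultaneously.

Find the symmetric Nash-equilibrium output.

24

Firm E's profit: π = q_E(127 − 2q_E − q_B) − 7q_E.
∂π/∂q_E = 120 − 4q_E − q_B = 0 ⇒ q_E = 30 − 0.25q_B.
The game is symmetric, so in equilibrium q_B = q_E: the reaction function gives 1.25q_E = 30, hence q_E = 24.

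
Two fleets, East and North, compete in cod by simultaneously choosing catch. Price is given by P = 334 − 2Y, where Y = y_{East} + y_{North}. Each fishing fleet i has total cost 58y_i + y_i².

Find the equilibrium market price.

Fishing fleet East's profit: π = y_{East}(334 − 2(y_{East} + y_{North})) − 58y_{East} − y_{East}².
∂π/∂y_{East} = 276 − 6y_{East} − 2y_{North} = 0, so y_{East} = 46 − (1/3)y_{North}.
By symmetry y_{North} = y_{East}; substituting into the reaction function, (4/3)y_{East} = 46 and y_{East} = 34.5.
Equilibrium price: P = 334 − 2·69 = 196.

196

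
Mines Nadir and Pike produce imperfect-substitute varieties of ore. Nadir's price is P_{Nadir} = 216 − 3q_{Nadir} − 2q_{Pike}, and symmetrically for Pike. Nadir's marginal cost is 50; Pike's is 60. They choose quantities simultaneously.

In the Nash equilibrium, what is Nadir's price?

114.125

Mine Nadir's profit: π = q_{Nadir}(216 − 3q_{Nadir} − 2q_{Pike}) − 50q_{Nadir}.
∂π/∂q_{Nadir} = 166 − 6q_{Nadir} − 2q_{Pike} = 0 ⇒ q_{Nadir} = 83/3 − (1/3)q_{Pike}.
Similarly q_{Pike} = 26 − (1/3)q_{Nadir}.
Substituting the second reaction function into the first: q_{Nadir} = 83/3 − (1/3)(26 − (1/3)q_{Nadir}), which gives (8/9)q_{Nadir} = 19 ⇒ q_{Nadir} = 21.375.
Then q_{Pike} = 26 − (1/3)·21.375 = 18.875.
P_{Nadir} = 216 − 3·21.375 − 2·18.875 = 114.125.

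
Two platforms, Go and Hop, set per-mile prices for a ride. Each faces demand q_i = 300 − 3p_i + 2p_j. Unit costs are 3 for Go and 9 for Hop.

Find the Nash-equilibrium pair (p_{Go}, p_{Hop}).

78.375, 80.625

Go's profit: π = (p_{Go} − 3)(300 − 3p_{Go} + 2p_{Hop}).
∂π/∂p_{Go} = 309 − 6p_{Go} + 2p_{Hop} = 0 ⇒ p_{Go} = 51.5 + (1/3)p_{Hop}.
Similarly p_{Hop} = 54.5 + (1/3)p_{Go}.
Solving the two reaction functions simultaneously: (1 − (1/3)(1/3))p_{Go} = 51.5 + (1/3)·54.5, so (8/9)p_{Go} = 209/3 and p_{Go} = 78.375.
Then p_{Hop} = 54.5 + (1/3)·78.375 = 80.625.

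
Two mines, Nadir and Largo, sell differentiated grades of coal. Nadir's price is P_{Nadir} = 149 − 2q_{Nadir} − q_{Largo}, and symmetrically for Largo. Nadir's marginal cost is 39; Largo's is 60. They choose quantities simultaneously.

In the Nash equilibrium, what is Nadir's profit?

1095.12

Mine Nadir's profit: π = q_{Nadir}(149 − 2q_{Nadir} − q_{Largo}) − 39q_{Nadir}.
∂π/∂q_{Nadir} = 110 − 4q_{Nadir} − q_{Largo} = 0 ⇒ q_{Nadir} = 27.5 − 0.25q_{Largo}.
Similarly q_{Largo} = 22.25 − 0.25q_{Nadir}.
Plugging q_{Largo} into Nadir's best response: q_{Nadir} = 27.5 − 0.25(22.25 − 0.25q_{Nadir}) ⇒ 0.9375q_{Nadir} = 21.9375, so q_{Nadir} = 23.4.
Then q_{Largo} = 22.25 − 0.25·23.4 = 16.4.
P_{Nadir} = 149 − 2·23.4 − 16.4 = 85.8.
Profit = (85.8 − 39)·23.4 = 1095.12.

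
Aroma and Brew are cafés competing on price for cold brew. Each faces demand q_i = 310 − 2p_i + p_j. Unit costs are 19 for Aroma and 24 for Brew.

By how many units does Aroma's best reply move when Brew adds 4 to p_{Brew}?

Aroma's profit: π = (p_{Aroma} − 19)(310 − 2p_{Aroma} + p_{Brew}).
∂π/∂p_{Aroma} = 348 − 4p_{Aroma} + p_{Brew} = 0 ⇒ p_{Aroma} = 87 + 0.25p_{Brew}.
The reaction-function slope is 0.25, so a 4-unit rise in p_{Brew} moves p_{Aroma} by 0.25 × 4 = 1. Aroma's best response rises — the actions are strategic complements.

1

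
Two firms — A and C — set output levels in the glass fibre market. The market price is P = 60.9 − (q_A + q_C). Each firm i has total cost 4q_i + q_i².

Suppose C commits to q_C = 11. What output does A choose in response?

11.475

Firm A's profit: π = q_A(60.9 − (q_A + q_C)) − 4q_A − q_A².
∂π/∂q_A = 56.9 − 4q_A − q_C = 0, so q_A = 14.225 − 0.25q_C.
At q_C = 11: q_A = 14.225 − 0.25·11 = 11.475.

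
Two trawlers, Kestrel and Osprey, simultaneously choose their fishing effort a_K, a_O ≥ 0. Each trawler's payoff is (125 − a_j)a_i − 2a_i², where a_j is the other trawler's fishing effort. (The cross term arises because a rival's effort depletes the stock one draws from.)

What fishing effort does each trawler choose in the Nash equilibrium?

Kestrel's payoff is (125 − a_O)a_K − 2a_K².
∂π/∂a_K = 125 − a_O − 4a_K = 0, so a_K = 31.25 − 0.25a_O.
By symmetry a_O = a_K; substituting into the reaction function, 1.25a_K = 31.25 and a_K = 25.

25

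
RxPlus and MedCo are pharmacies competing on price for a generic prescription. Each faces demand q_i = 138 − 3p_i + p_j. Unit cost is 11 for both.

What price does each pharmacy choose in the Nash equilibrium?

RxPlus's profit: π = (p_{RxPlus} − 11)(138 − 3p_{RxPlus} + p_{MedCo}).
∂π/∂p_{RxPlus} = 171 − 6p_{RxPlus} + p_{MedCo} = 0 ⇒ p_{RxPlus} = 28.5 + (1/6)p_{MedCo}.
By symmetry p_{MedCo} = p_{RxPlus}; substituting into the reaction function, (5/6)p_{RxPlus} = 28.5 and p_{RxPlus} = 34.2.

34.2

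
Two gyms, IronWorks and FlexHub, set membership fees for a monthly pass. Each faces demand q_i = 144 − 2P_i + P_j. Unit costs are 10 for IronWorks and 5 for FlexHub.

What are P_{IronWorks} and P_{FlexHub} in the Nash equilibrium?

IronWorks's profit: π = (P_{IronWorks} − 10)(144 − 2P_{IronWorks} + P_{FlexHub}).
∂π/∂P_{IronWorks} = 164 − 4P_{IronWorks} + P_{FlexHub} = 0 ⇒ P_{IronWorks} = 41 + 0.25P_{FlexHub}.
Similarly P_{FlexHub} = 38.5 + 0.25P_{IronWorks}.
Plugging P_{FlexHub} into IronWorks's best response: P_{IronWorks} = 41 + 0.25(38.5 + 0.25P_{IronWorks}) ⇒ 0.9375P_{IronWorks} = 50.625, so P_{IronWorks} = 54.
Then P_{FlexHub} = 38.5 + 0.25·54 = 52.

54, 52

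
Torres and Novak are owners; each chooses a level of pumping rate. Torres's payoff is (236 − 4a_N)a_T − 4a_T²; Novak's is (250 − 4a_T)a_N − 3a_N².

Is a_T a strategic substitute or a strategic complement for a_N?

Expanding Torres's payoff: 236a_T − 4a_Na_T − 4a_T².
∂π/∂a_T = 236 − 4a_N − 8a_T = 0, so a_T = 29.5 − 0.5a_N.
The best-response slope da_T/da_N = −0.5 < 0: the reaction function is downward-sloping, so the choices are strategic substitutes.

strategic substitutes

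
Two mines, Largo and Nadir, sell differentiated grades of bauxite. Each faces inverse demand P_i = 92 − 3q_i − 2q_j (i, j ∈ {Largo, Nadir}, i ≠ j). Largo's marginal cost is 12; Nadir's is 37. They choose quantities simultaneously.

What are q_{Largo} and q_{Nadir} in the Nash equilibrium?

Mine Largo's profit: π = q_{Largo}(92 − 3q_{Largo} − 2q_{Nadir}) − 12q_{Largo}.
∂π/∂q_{Largo} = 80 − 6q_{Largo} − 2q_{Nadir} = 0 ⇒ q_{Largo} = 40/3 − (1/3)q_{Nadir}.
Similarly q_{Nadir} = 55/6 − (1/3)q_{Largo}.
Solving the two reaction functions simultaneously: (1 − (−1/3)(−1/3))q_{Largo} = 40/3 − (1/3)·(55/6), so (8/9)q_{Largo} = 185/18 and q_{Largo} = 11.5625.
Then q_{Nadir} = 55/6 − (1/3)·11.5625 = 5.3125.

11.5625, 5.3125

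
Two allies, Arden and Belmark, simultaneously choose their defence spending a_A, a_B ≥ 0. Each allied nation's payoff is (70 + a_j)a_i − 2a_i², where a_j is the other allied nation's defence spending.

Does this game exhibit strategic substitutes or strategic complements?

Arden's payoff is (70 + a_B)a_A − 2a_A².
∂π/∂a_A = 70 + a_B − 4a_A = 0, so a_A = 17.5 + 0.25a_B.
The best-response slope da_A/da_B = 0.25 > 0: the reaction function is upward-sloping, so the choices are strategic complements.

strategic complements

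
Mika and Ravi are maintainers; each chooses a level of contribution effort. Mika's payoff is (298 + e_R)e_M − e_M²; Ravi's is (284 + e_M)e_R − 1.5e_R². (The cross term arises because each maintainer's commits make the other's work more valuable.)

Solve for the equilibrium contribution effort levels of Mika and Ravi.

Expanding Mika's payoff: 298e_M + e_Re_M − e_M².
∂π/∂e_M = 298 + e_R − 2e_M = 0, so e_M = 149 + 0.5e_R.
Likewise for Ravi: e_R = 284/3 + (1/3)e_M.
Plugging e_R into Mika's best response: e_M = 149 + 0.5(284/3 + (1/3)e_M) ⇒ (5/6)e_M = 589/3, so e_M = 235.6.
Then e_R = 284/3 + (1/3)·235.6 = 173.2.

235.6, 173.2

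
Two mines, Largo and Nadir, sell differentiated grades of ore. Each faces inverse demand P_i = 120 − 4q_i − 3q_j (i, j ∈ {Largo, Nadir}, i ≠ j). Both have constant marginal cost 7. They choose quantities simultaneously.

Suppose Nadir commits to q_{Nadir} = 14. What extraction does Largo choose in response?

8.875

Mine Largo's profit: π = q_{Largo}(120 − 4q_{Largo} − 3q_{Nadir}) − 7q_{Largo}.
∂π/∂q_{Largo} = 113 − 8q_{Largo} − 3q_{Nadir} = 0 ⇒ q_{Largo} = 14.125 − 0.375q_{Nadir}.
At q_{Nadir} = 14: q_{Largo} = 14.125 − 0.375·14 = 8.875.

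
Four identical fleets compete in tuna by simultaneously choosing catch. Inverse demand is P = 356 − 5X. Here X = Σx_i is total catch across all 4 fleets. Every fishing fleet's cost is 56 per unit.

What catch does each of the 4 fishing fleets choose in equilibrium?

12

A representative fishing fleet's profit is π_i = x_i(356 − 5X) − 56x_i, with X = x_i + Σ_{j≠i} x_j.
First-order condition: 300 − 10x_i − 5Σ_{j≠i} x_j = 0.
In a symmetric equilibrium every fishing fleet chooses the same x, so Σ_{j≠i} x_j = 3x. The condition becomes 300 − 25x = 0, giving x = 300/25 = 12.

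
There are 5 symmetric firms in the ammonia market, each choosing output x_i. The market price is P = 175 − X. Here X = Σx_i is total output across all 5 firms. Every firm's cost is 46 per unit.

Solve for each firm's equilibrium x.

A representative firm's profit is π_i = x_i(175 − X) − 46x_i, with X = x_i + Σ_{j≠i} x_j.
First-order condition: 129 − 2x_i − Σ_{j≠i} x_j = 0.
With identical firms, set every x_j = x: then 129 − 2x − 4x = 0, i.e. x = 129/6 = 21.5.

21.5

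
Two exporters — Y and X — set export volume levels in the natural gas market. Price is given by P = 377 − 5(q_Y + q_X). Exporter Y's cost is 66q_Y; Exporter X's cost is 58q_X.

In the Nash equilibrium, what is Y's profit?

Exporter Y's profit: π = q_Y(377 − 5(q_Y + q_X)) − 66q_Y.
∂π/∂q_Y = 311 − 10q_Y − 5q_X = 0, so q_Y = 31.1 − 0.5q_X.
By the same steps for X: q_X = 31.9 − 0.5q_Y.
Plugging q_X into Y's best response: q_Y = 31.1 − 0.5(31.9 − 0.5q_Y) ⇒ 0.75q_Y = 15.15, so q_Y = 20.2.
Then q_X = 31.9 − 0.5·20.2 = 21.8.
Price P = 377 − 5·42 = 167.
Y's profit: (167 − 66)·20.2 = 2040.2.

2040.2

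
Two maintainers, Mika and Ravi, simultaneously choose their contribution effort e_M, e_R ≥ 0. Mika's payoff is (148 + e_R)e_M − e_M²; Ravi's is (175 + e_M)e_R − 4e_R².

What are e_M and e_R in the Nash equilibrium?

Expanding Mika's payoff: 148e_M + e_Re_M − e_M².
∂π/∂e_M = 148 + e_R − 2e_M = 0, so e_M = 74 + 0.5e_R.
Likewise for Ravi: e_R = 21.875 + 0.125e_M.
Substituting the second reaction function into the first: e_M = 74 + 0.5(21.875 + 0.125e_M), which gives 0.9375e_M = 84.9375 ⇒ e_M = 90.6.
Then e_R = 21.875 + 0.125·90.6 = 33.2.

90.6, 33.2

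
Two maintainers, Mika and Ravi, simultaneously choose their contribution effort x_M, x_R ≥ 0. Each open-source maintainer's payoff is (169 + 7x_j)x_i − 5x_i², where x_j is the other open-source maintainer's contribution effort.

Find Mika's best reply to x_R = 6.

Mika's payoff is (169 + 7x_R)x_M − 5x_M².
∂π/∂x_M = 169 + 7x_R − 10x_M = 0, so x_M = 16.9 + 0.7x_R.
At x_R = 6: x_M = 16.9 + 0.7·6 = 21.1.

21.1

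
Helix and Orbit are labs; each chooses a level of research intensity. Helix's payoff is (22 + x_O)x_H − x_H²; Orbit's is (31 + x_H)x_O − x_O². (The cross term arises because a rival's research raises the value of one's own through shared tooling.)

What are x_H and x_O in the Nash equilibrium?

25, 28

Expanding Helix's payoff: 22x_H + x_Ox_H − x_H².
∂π/∂x_H = 22 + x_O − 2x_H = 0, so x_H = 11 + 0.5x_O.
Likewise for Orbit: x_O = 15.5 + 0.5x_H.
Plugging x_O into Helix's best response: x_H = 11 + 0.5(15.5 + 0.5x_H) ⇒ 0.75x_H = 18.75, so x_H = 25.
Then x_O = 15.5 + 0.5·25 = 28.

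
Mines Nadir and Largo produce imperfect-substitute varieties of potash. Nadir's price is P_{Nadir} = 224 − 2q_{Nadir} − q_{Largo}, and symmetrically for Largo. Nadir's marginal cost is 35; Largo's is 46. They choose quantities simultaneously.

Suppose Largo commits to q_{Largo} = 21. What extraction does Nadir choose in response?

42

Mine Nadir's profit: π = q_{Nadir}(224 − 2q_{Nadir} − q_{Largo}) − 35q_{Nadir}.
∂π/∂q_{Nadir} = 189 − 4q_{Nadir} − q_{Largo} = 0 ⇒ q_{Nadir} = 47.25 − 0.25q_{Largo}.
At q_{Largo} = 21: q_{Nadir} = 47.25 − 0.25·21 = 42.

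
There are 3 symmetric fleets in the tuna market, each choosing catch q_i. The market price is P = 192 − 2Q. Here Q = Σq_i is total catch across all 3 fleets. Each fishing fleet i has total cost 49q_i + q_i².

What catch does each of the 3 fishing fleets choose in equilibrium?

A representative fishing fleet's profit is π_i = q_i(192 − 2Q) − 49q_i − q_i², with Q = q_i + Σ_{j≠i} q_j.
First-order condition: 143 − 6q_i − 2Σ_{j≠i} q_j = 0.
With identical fishing fleets, set every q_j = q: then 143 − 6q − 4q = 0, i.e. q = 143/10 = 14.3.

14.3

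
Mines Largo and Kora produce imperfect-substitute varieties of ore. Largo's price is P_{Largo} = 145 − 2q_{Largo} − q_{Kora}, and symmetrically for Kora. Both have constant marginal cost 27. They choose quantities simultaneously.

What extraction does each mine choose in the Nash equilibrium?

Mine Largo's profit: π = q_{Largo}(145 − 2q_{Largo} − q_{Kora}) − 27q_{Largo}.
∂π/∂q_{Largo} = 118 − 4q_{Largo} − q_{Kora} = 0 ⇒ q_{Largo} = 29.5 − 0.25q_{Kora}.
Setting q_{Largo} = q_{Kora} in the reaction function: q_{Largo} = 29.5 − 0.25q_{Largo}, so q_{Largo} = 29.5 / 1.25 = 23.6.

23.6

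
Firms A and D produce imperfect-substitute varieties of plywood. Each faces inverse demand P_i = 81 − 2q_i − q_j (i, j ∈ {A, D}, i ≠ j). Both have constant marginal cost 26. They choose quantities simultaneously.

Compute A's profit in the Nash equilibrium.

Firm A's profit: π = q_A(81 − 2q_A − q_D) − 26q_A.
∂π/∂q_A = 55 − 4q_A − q_D = 0 ⇒ q_A = 13.75 − 0.25q_D.
By symmetry q_D = q_A; substituting into the reaction function, 1.25q_A = 13.75 and q_A = 11.
P_A = 81 − 2·11 − 11 = 48.
Profit = (48 − 26)·11 = 242.

242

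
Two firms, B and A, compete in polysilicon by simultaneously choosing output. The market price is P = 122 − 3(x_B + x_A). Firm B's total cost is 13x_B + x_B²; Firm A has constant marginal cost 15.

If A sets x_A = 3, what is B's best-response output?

Firm B's profit: π = x_B(122 − 3(x_B + x_A)) − 13x_B − x_B².
∂π/∂x_B = 109 − 8x_B − 3x_A = 0, so x_B = 13.625 − 0.375x_A.
At x_A = 3: x_B = 13.625 − 0.375·3 = 12.5.

12.5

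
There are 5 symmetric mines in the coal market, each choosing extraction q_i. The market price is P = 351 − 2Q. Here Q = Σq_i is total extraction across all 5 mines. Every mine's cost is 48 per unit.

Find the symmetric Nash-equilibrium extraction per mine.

A representative mine's profit is π_i = q_i(351 − 2Q) − 48q_i, with Q = q_i + Σ_{j≠i} q_j.
First-order condition: 303 − 4q_i − 2Σ_{j≠i} q_j = 0.
In a symmetric equilibrium every mine chooses the same q, so Σ_{j≠i} q_j = 4q. The condition becomes 303 − 12q = 0, giving q = 303/12 = 25.25.

25.25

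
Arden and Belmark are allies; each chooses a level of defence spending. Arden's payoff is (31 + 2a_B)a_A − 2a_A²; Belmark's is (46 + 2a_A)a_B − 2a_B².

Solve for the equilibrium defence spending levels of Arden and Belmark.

Expanding Arden's payoff: 31a_A + 2a_Ba_A − 2a_A².
∂π/∂a_A = 31 + 2a_B − 4a_A = 0, so a_A = 7.75 + 0.5a_B.
Likewise for Belmark: a_B = 11.5 + 0.5a_A.
Plugging a_B into Arden's best response: a_A = 7.75 + 0.5(11.5 + 0.5a_A) ⇒ 0.75a_A = 13.5, so a_A = 18.
Then a_B = 11.5 + 0.5·18 = 20.5.

18, 20.5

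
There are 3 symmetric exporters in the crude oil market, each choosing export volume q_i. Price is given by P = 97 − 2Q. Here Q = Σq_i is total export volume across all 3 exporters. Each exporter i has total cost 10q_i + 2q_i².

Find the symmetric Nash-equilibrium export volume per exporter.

A representative exporter's profit is π_i = q_i(97 − 2Q) − 10q_i − 2q_i², with Q = q_i + Σ_{j≠i} q_j.
First-order condition: 87 − 8q_i − 2Σ_{j≠i} q_j = 0.
In a symmetric equilibrium every exporter chooses the same q, so Σ_{j≠i} q_j = 2q. The condition becomes 87 − 12q = 0, giving q = 87/12 = 7.25.

7.25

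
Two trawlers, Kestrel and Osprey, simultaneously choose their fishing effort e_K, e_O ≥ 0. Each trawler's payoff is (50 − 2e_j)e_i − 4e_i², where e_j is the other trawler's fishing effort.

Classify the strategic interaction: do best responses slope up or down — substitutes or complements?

Kestrel's payoff is (50 − 2e_O)e_K − 4e_K².
∂π/∂e_K = 50 − 2e_O − 8e_K = 0, so e_K = 6.25 − 0.25e_O.
The best-response slope de_K/de_O = −0.25 < 0: the reaction function is downward-sloping, so the choices are strategic substitutes.

strategic substitutes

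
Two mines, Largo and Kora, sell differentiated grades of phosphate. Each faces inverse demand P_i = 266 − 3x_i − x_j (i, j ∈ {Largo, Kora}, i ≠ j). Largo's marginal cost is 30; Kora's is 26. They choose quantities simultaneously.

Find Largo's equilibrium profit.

3386.88

Mine Largo's profit: π = x_{Largo}(266 − 3x_{Largo} − x_{Kora}) − 30x_{Largo}.
∂π/∂x_{Largo} = 236 − 6x_{Largo} − x_{Kora} = 0 ⇒ x_{Largo} = 118/3 − (1/6)x_{Kora}.
Similarly x_{Kora} = 40 − (1/6)x_{Largo}.
Plugging x_{Kora} into Largo's best response: x_{Largo} = 118/3 − (1/6)(40 − (1/6)x_{Largo}) ⇒ (35/36)x_{Largo} = 98/3, so x_{Largo} = 33.6.
Then x_{Kora} = 40 − (1/6)·33.6 = 34.4.
P_{Largo} = 266 − 3·33.6 − 34.4 = 130.8.
Profit = (130.8 − 30)·33.6 = 3386.88.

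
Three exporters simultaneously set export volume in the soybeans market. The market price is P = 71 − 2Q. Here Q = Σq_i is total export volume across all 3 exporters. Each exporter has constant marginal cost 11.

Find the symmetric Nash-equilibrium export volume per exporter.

A representative exporter's profit is π_i = q_i(71 − 2Q) − 11q_i, with Q = q_i + Σ_{j≠i} q_j.
First-order condition: 60 − 4q_i − 2Σ_{j≠i} q_j = 0.
In a symmetric equilibrium every exporter chooses the same q, so Σ_{j≠i} q_j = 2q. The condition becomes 60 − 8q = 0, giving q = 60/8 = 7.5.

7.5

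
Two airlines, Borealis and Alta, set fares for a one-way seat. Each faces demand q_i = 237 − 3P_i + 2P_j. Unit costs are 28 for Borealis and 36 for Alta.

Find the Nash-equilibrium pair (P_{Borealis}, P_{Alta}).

Borealis's profit: π = (P_{Borealis} − 28)(237 − 3P_{Borealis} + 2P_{Alta}).
∂π/∂P_{Borealis} = 321 − 6P_{Borealis} + 2P_{Alta} = 0 ⇒ P_{Borealis} = 53.5 + (1/3)P_{Alta}.
Similarly P_{Alta} = 57.5 + (1/3)P_{Borealis}.
Solving the two reaction functions simultaneously: (1 − (1/3)(1/3))P_{Borealis} = 53.5 + (1/3)·57.5, so (8/9)P_{Borealis} = 218/3 and P_{Borealis} = 81.75.
Then P_{Alta} = 57.5 + (1/3)·81.75 = 84.75.

81.75, 84.75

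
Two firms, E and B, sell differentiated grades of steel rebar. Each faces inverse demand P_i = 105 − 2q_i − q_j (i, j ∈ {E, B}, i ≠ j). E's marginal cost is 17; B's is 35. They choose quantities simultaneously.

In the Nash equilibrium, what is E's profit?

706.88

Firm E's profit: π = q_E(105 − 2q_E − q_B) − 17q_E.
∂π/∂q_E = 88 − 4q_E − q_B = 0 ⇒ q_E = 22 − 0.25q_B.
Similarly q_B = 17.5 − 0.25q_E.
Plugging q_B into E's best response: q_E = 22 − 0.25(17.5 − 0.25q_E) ⇒ 0.9375q_E = 17.625, so q_E = 18.8.
Then q_B = 17.5 − 0.25·18.8 = 12.8.
P_E = 105 − 2·18.8 − 12.8 = 54.6.
Profit = (54.6 − 17)·18.8 = 706.88.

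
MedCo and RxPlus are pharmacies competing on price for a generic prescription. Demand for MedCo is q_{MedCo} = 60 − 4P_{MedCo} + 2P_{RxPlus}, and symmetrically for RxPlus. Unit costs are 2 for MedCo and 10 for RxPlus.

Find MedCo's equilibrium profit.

432.64

MedCo's profit: π = (P_{MedCo} − 2)(60 − 4P_{MedCo} + 2P_{RxPlus}).
∂π/∂P_{MedCo} = 68 − 8P_{MedCo} + 2P_{RxPlus} = 0 ⇒ P_{MedCo} = 8.5 + 0.25P_{RxPlus}.
Similarly P_{RxPlus} = 12.5 + 0.25P_{MedCo}.
Solving the two reaction functions simultaneously: (1 − (0.25)(0.25))P_{MedCo} = 8.5 + 0.25·12.5, so 0.9375P_{MedCo} = 11.625 and P_{MedCo} = 12.4.
Then P_{RxPlus} = 12.5 + 0.25·12.4 = 15.6.
q_{MedCo} = 60 − 4·12.4 + 2·15.6 = 41.6.
Profit = (12.4 − 2)·41.6 = 432.64.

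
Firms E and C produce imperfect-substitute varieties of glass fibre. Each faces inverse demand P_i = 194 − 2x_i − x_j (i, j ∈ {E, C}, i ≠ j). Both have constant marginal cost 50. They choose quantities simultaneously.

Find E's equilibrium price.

107.6

Firm E's profit: π = x_E(194 − 2x_E − x_C) − 50x_E.
∂π/∂x_E = 144 − 4x_E − x_C = 0 ⇒ x_E = 36 − 0.25x_C.
The game is symmetric, so in equilibrium x_C = x_E: the reaction function gives 1.25x_E = 36, hence x_E = 28.8.
P_E = 194 − 2·28.8 − 28.8 = 107.6.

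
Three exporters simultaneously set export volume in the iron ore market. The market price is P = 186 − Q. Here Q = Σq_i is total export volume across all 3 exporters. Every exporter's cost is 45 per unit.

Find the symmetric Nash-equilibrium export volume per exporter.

A representative exporter's profit is π_i = q_i(186 − Q) − 45q_i, with Q = q_i + Σ_{j≠i} q_j.
First-order condition: 141 − 2q_i − Σ_{j≠i} q_j = 0.
In a symmetric equilibrium every exporter chooses the same q, so Σ_{j≠i} q_j = 2q. The condition becomes 141 − 4q = 0, giving q = 141/4 = 35.25.

35.25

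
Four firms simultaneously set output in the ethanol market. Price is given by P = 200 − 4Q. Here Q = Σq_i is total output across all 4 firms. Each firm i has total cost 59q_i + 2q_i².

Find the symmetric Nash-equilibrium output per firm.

A representative firm's profit is π_i = q_i(200 − 4Q) − 59q_i − 2q_i², with Q = q_i + Σ_{j≠i} q_j.
First-order condition: 141 − 12q_i − 4Σ_{j≠i} q_j = 0.
Imposing symmetry (q_j = q for all j) turns Σ_{j≠i} q_j into 3q, so 141 = 24q and q = 5.875.

5.875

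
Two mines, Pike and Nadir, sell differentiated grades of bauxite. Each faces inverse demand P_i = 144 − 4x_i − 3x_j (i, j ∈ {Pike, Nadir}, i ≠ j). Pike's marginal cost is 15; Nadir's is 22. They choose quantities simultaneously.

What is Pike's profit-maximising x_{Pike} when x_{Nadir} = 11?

Mine Pike's profit: π = x_{Pike}(144 − 4x_{Pike} − 3x_{Nadir}) − 15x_{Pike}.
∂π/∂x_{Pike} = 129 − 8x_{Pike} − 3x_{Nadir} = 0 ⇒ x_{Pike} = 16.125 − 0.375x_{Nadir}.
At x_{Nadir} = 11: x_{Pike} = 16.125 − 0.375·11 = 12.

12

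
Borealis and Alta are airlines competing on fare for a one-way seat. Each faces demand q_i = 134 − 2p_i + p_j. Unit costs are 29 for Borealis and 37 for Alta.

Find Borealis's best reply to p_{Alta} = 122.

Borealis's profit: π = (p_{Borealis} − 29)(134 − 2p_{Borealis} + p_{Alta}).
∂π/∂p_{Borealis} = 192 − 4p_{Borealis} + p_{Alta} = 0 ⇒ p_{Borealis} = 48 + 0.25p_{Alta}.
At p_{Alta} = 122: p_{Borealis} = 48 + 0.25·122 = 78.5.

78.5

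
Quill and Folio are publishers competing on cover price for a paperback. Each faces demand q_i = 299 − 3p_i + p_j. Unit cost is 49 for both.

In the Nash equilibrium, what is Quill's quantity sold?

120.6

Quill's profit: π = (p_{Quill} − 49)(299 − 3p_{Quill} + p_{Folio}).
∂π/∂p_{Quill} = 446 − 6p_{Quill} + p_{Folio} = 0 ⇒ p_{Quill} = 223/3 + (1/6)p_{Folio}.
The game is symmetric, so in equilibrium p_{Folio} = p_{Quill}: the reaction function gives (5/6)p_{Quill} = 223/3, hence p_{Quill} = 89.2.
q_{Quill} = 299 − 3·89.2 + 89.2 = 120.6.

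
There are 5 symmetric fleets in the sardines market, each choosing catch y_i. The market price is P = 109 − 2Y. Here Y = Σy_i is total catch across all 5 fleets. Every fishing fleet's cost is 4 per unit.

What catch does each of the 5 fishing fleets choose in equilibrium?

8.75

A representative fishing fleet's profit is π_i = y_i(109 − 2Y) − 4y_i, with Y = y_i + Σ_{j≠i} y_j.
First-order condition: 105 − 4y_i − 2Σ_{j≠i} y_j = 0.
With identical fishing fleets, set every y_j = y: then 105 − 4y − 8y = 0, i.e. y = 105/12 = 8.75.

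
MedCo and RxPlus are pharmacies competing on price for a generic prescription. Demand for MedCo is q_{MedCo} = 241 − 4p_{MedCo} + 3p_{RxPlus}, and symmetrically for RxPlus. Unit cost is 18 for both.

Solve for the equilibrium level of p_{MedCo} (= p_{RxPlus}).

MedCo's profit: π = (p_{MedCo} − 18)(241 − 4p_{MedCo} + 3p_{RxPlus}).
∂π/∂p_{MedCo} = 313 − 8p_{MedCo} + 3p_{RxPlus} = 0 ⇒ p_{MedCo} = 39.125 + 0.375p_{RxPlus}.
Setting p_{MedCo} = p_{RxPlus} in the reaction function: p_{MedCo} = 39.125 + 0.375p_{MedCo}, so p_{MedCo} = 39.125 / 0.625 = 62.6.

62.6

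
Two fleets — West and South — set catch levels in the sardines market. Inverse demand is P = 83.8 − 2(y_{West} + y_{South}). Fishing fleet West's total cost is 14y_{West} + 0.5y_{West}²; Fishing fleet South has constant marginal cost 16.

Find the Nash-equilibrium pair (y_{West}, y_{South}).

Fishing fleet West's profit: π = y_{West}(83.8 − 2(y_{West} + y_{South})) − 14y_{West} − 0.5y_{West}².
∂π/∂y_{West} = 69.8 − 5y_{West} − 2y_{South} = 0, so y_{West} = 13.96 − 0.4y_{South}.
For South: ∂π/∂y_{South} = 67.8 − 4y_{South} − 2y_{West} = 0 ⇒ y_{South} = 16.95 − 0.5y_{West}.
Solving the two reaction functions simultaneously: (1 − (−0.4)(−0.5))y_{West} = 13.96 − 0.4·16.95, so 0.8y_{West} = 7.18 and y_{West} = 8.975.
Then y_{South} = 16.95 − 0.5·8.975 = 12.4625.

8.975, 12.4625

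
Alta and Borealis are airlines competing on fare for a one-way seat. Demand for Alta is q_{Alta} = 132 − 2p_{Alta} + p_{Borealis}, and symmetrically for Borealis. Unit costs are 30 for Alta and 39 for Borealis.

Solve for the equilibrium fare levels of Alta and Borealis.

Alta's profit: π = (p_{Alta} − 30)(132 − 2p_{Alta} + p_{Borealis}).
∂π/∂p_{Alta} = 192 − 4p_{Alta} + p_{Borealis} = 0 ⇒ p_{Alta} = 48 + 0.25p_{Borealis}.
Similarly p_{Borealis} = 52.5 + 0.25p_{Alta}.
Plugging p_{Borealis} into Alta's best response: p_{Alta} = 48 + 0.25(52.5 + 0.25p_{Alta}) ⇒ 0.9375p_{Alta} = 61.125, so p_{Alta} = 65.2.
Then p_{Borealis} = 52.5 + 0.25·65.2 = 68.8.

65.2, 68.8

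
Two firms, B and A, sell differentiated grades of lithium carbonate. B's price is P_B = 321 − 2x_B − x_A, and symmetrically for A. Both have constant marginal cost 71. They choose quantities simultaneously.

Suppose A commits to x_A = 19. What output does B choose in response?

57.75

Firm B's profit: π = x_B(321 − 2x_B − x_A) − 71x_B.
∂π/∂x_B = 250 − 4x_B − x_A = 0 ⇒ x_B = 62.5 − 0.25x_A.
At x_A = 19: x_B = 62.5 − 0.25·19 = 57.75.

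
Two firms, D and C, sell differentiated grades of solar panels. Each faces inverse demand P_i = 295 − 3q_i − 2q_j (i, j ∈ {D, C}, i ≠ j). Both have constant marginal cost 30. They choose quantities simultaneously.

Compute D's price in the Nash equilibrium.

129.375

Firm D's profit: π = q_D(295 − 3q_D − 2q_C) − 30q_D.
∂π/∂q_D = 265 − 6q_D − 2q_C = 0 ⇒ q_D = 265/6 − (1/3)q_C.
Setting q_D = q_C in the reaction function: q_D = 265/6 − (1/3)q_D, so q_D = (265/6) / (4/3) = 33.125.
P_D = 295 − 3·33.125 − 2·33.125 = 129.375.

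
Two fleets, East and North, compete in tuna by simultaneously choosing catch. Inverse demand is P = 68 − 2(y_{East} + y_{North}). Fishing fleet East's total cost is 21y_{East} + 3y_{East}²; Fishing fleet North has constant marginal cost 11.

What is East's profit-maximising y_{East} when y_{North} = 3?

4.1

Fishing fleet East's profit: π = y_{East}(68 − 2(y_{East} + y_{North})) − 21y_{East} − 3y_{East}².
∂π/∂y_{East} = 47 − 10y_{East} − 2y_{North} = 0, so y_{East} = 4.7 − 0.2y_{North}.
At y_{North} = 3: y_{East} = 4.7 − 0.2·3 = 4.1.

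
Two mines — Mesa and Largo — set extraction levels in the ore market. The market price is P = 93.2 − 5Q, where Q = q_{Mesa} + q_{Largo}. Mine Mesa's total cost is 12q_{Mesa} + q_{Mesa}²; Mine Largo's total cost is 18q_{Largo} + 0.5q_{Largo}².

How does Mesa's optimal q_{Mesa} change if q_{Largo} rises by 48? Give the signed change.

Mine Mesa's profit: π = q_{Mesa}(93.2 − 5(q_{Mesa} + q_{Largo})) − 12q_{Mesa} − q_{Mesa}².
∂π/∂q_{Mesa} = 81.2 − 12q_{Mesa} − 5q_{Largo} = 0, so q_{Mesa} = 203/30 − (5/12)q_{Largo}.
The reaction-function slope is −5/12, so a 48-unit rise in q_{Largo} moves q_{Mesa} by −5/12 × 48 = −20. Mesa's best response falls — the actions are strategic substitutes.

-20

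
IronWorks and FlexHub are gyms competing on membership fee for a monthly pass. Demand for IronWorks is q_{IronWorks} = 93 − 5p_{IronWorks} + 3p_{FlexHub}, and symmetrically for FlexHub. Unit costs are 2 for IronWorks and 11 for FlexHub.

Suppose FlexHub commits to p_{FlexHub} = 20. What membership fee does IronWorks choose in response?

16.3

IronWorks's profit: π = (p_{IronWorks} − 2)(93 − 5p_{IronWorks} + 3p_{FlexHub}).
∂π/∂p_{IronWorks} = 103 − 10p_{IronWorks} + 3p_{FlexHub} = 0 ⇒ p_{IronWorks} = 10.3 + 0.3p_{FlexHub}.
At p_{FlexHub} = 20: p_{IronWorks} = 10.3 + 0.3·20 = 16.3.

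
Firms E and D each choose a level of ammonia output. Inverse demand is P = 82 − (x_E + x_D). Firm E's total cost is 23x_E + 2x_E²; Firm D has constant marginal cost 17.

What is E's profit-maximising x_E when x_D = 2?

Firm E's profit: π = x_E(82 − (x_E + x_D)) − 23x_E − 2x_E².
∂π/∂x_E = 59 − 6x_E − x_D = 0, so x_E = 59/6 − (1/6)x_D.
At x_D = 2: x_E = 59/6 − (1/6)·2 = 9.5.

9.5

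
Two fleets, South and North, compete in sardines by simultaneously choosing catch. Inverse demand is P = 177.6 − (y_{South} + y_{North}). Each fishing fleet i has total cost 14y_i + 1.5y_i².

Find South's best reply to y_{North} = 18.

29.12

Fishing fleet South's profit: π = y_{South}(177.6 − (y_{South} + y_{North})) − 14y_{South} − 1.5y_{South}².
∂π/∂y_{South} = 163.6 − 5y_{South} − y_{North} = 0, so y_{South} = 32.72 − 0.2y_{North}.
At y_{North} = 18: y_{South} = 32.72 − 0.2·18 = 29.12.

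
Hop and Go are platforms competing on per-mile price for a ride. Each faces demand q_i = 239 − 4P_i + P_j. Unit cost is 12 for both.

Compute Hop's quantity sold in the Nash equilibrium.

Hop's profit: π = (P_{Hop} − 12)(239 − 4P_{Hop} + P_{Go}).
∂π/∂P_{Hop} = 287 − 8P_{Hop} + P_{Go} = 0 ⇒ P_{Hop} = 35.875 + 0.125P_{Go}.
Setting P_{Hop} = P_{Go} in the reaction function: P_{Hop} = 35.875 + 0.125P_{Hop}, so P_{Hop} = 35.875 / 0.875 = 41.
q_{Hop} = 239 − 4·41 + 41 = 116.

116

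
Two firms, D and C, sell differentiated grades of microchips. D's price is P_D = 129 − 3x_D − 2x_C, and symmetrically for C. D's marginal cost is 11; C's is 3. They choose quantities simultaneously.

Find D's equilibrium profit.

Firm D's profit: π = x_D(129 − 3x_D − 2x_C) − 11x_D.
∂π/∂x_D = 118 − 6x_D − 2x_C = 0 ⇒ x_D = 59/3 − (1/3)x_C.
Similarly x_C = 21 − (1/3)x_D.
Plugging x_C into D's best response: x_D = 59/3 − (1/3)(21 − (1/3)x_D) ⇒ (8/9)x_D = 38/3, so x_D = 14.25.
Then x_C = 21 − (1/3)·14.25 = 16.25.
P_D = 129 − 3·14.25 − 2·16.25 = 53.75.
Profit = (53.75 − 11)·14.25 = 609.1875.

609.1875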